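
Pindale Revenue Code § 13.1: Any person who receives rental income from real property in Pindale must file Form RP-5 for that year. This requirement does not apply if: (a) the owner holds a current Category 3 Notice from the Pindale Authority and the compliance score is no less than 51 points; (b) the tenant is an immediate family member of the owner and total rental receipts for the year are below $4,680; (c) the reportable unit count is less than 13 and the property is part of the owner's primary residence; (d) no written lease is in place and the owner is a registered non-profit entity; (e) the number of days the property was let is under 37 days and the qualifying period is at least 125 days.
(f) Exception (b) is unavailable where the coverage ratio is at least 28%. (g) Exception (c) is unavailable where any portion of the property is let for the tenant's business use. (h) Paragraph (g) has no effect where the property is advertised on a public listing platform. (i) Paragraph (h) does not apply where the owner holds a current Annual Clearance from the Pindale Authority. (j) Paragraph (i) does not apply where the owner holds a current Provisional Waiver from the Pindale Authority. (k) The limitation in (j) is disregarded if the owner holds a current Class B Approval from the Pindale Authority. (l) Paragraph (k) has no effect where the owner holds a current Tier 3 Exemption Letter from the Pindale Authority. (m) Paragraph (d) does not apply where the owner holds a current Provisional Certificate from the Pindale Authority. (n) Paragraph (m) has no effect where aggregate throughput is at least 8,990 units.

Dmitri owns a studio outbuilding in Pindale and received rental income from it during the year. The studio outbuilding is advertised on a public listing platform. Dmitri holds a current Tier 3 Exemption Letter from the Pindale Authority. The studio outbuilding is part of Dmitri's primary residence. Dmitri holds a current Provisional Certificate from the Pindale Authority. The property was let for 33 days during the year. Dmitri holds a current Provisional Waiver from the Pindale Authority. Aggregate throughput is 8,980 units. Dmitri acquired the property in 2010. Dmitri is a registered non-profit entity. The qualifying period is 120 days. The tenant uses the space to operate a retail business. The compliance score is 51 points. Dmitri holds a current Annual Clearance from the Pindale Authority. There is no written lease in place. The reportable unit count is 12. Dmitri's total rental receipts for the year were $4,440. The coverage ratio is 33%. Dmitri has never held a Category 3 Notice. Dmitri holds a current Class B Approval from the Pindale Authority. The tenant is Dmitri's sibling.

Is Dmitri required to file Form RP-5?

No — exception (c) applies; Dmitri is not required to file Form RP-5.

Exception (a) does not apply: the Category 3 Notice is not current.
Exception (b): the tenant is an immediate family member; total rental receipts for the year are $4,440, below the $4,680 limit — every condition holds. However, paragraph (f) must be considered: (f) operates against (b): the coverage ratio is 33%, meeting the 28% threshold. (b) is therefore removed.
Exception (c) is satisfied on its face — the reportable unit count is 12, less than the 13 limit; the studio outbuilding is part of the primary residence. Considering the limiting provisions: (g) would limit (c) — the space is let for business use — but (h) sets (g) aside: (h) operates against (g): the property is publicly advertised. (i) is triggered (a current Annual Clearance is held), but is overridden by (j): (j) is engaged — a current Provisional Waiver is held. (k) applies (a current Class B Approval is held), but is overridden by (l): (l) operates against (k): a current Tier 3 Exemption Letter is held. (c) remains available.
All of (d)'s requirements are met (there is no written lease; Dmitri is a registered non-profit). But: (m) operates — a current Provisional Certificate is held. (n) is not engaged (aggregate throughput is 8,980 units, short of 8,990 units), so (m) stands. So (d) is unavailable.
Exception (e) does not apply: the qualifying period is 120 days, short of 125 days.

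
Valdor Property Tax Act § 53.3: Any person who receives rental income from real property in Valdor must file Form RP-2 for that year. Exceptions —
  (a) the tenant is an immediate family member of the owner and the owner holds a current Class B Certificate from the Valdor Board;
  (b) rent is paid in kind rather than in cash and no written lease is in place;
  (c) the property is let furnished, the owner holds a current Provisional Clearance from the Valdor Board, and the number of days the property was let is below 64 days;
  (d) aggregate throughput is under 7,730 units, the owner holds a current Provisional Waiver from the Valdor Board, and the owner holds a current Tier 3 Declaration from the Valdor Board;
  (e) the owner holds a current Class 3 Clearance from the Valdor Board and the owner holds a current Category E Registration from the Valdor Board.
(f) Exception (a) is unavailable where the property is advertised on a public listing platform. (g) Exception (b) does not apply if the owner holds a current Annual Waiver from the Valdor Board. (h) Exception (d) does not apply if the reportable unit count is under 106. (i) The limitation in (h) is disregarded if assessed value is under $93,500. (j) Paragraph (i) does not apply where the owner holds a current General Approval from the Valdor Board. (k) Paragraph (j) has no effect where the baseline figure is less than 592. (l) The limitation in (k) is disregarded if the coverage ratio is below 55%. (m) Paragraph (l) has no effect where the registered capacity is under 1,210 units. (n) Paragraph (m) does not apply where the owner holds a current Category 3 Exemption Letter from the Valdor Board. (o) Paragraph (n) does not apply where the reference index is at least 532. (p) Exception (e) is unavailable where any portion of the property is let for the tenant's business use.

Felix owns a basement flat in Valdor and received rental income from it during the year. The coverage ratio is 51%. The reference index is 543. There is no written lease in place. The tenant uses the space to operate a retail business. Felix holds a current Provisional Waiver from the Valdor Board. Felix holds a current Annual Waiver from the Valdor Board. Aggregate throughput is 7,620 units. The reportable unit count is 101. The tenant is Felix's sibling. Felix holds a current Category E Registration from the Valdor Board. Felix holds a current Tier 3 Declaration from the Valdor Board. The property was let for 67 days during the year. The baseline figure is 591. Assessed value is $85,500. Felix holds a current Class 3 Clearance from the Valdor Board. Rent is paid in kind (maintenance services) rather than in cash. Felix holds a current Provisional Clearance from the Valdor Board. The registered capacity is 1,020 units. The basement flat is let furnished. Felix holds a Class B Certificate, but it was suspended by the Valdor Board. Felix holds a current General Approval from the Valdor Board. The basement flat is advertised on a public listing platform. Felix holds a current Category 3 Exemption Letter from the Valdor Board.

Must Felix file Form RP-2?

Exception (a) does not apply: no current Class B Certificate is held.
Exception (b) is satisfied on its face — rent is paid in kind; there is no written lease. But: (g) operates against (b): a current Annual Waiver is held. So (b) is unavailable.
Exception (c) fails — the number of days the property was let is 67 days, not below 64 days.
All of (d)'s requirements are met (aggregate throughput is 7,620 units, under the 7,730 units limit; a current Provisional Waiver is held; a current Tier 3 Declaration is held). Applying paragraphs (h)–(o): (h) applies (the reportable unit count is 101, under the 106 limit), but is itself disapplied by (i): (i) is engaged — assessed value is $85,500, under the $93,500 limit. (j) applies (a current General Approval is held), but yields to (k): (k) operates against (j): the baseline figure is 591, less than the 592 limit. (l) operates (the coverage ratio is 51%, below the 55% limit), but is set aside by (m): (m) is triggered — the registered capacity is 1,020 units, under the 1,210 units limit. (n) is triggered (a current Category 3 Exemption Letter is held), but yields to (o): (o) operates against (n): the reference index is 543, meeting the 532 threshold. (d) remains available.
All of (e)'s requirements are met (a current Class 3 Clearance is held; a current Category E Registration is held). But applying paragraph (p): (p) operates against (e): the space is let for business use. So (e) is unavailable.

No — exception (d) applies; Felix is not required to file Form RP-2.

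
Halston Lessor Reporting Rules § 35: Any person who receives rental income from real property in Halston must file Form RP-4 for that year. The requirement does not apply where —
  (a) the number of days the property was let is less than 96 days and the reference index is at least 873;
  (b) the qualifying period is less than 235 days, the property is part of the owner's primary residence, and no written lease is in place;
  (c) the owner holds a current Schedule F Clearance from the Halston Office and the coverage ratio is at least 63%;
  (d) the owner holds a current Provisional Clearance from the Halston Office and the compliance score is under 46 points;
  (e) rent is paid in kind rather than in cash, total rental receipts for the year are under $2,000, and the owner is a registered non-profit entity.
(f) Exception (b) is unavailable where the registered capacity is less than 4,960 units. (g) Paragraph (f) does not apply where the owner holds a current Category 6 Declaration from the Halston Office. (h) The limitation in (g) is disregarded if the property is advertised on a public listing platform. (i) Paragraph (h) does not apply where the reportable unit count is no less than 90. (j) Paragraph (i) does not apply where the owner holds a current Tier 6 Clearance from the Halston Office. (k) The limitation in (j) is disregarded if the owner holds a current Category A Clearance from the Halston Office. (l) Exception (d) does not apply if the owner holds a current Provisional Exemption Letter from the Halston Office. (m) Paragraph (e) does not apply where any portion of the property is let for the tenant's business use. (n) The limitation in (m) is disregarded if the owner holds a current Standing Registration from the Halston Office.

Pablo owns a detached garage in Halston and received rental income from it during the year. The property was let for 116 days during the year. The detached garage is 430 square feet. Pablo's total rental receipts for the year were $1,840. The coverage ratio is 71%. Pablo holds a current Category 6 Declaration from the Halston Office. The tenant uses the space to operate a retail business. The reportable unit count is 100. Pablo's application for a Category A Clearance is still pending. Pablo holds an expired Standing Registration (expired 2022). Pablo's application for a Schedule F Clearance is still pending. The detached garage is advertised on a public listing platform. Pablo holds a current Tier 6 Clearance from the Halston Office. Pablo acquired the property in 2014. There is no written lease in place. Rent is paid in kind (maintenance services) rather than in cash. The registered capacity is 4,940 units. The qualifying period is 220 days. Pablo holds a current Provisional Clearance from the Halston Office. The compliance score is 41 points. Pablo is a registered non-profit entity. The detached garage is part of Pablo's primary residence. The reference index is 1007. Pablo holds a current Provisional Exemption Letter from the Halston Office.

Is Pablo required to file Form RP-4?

Yes — Pablo must file Form RP-4.

Exception (a) fails — the number of days the property was let is 116 days, not less than 96 days.
All of (b)'s requirements are met (the qualifying period is 220 days, less than the 235 days limit; the detached garage is part of the primary residence; there is no written lease). But applying paragraphs (f)–(k): (f) operates against (b): the registered capacity is 4,940 units, less than the 4,960 units limit. (g) would limit (f) — a current Category 6 Declaration is held — but (h) sets (g) aside: (h) applies — the property is publicly advertised. (i) applies (the reportable unit count is 100, meeting the 90 threshold), but is displaced by (j): (j) applies — a current Tier 6 Clearance is held. (k), which would lift (j), is not triggered — there is no Category A Clearance in force. So (b) is unavailable.
Exception (c) does not apply: there is no Schedule F Clearance in force.
All of (d)'s requirements are met (a current Provisional Clearance is held; the compliance score is 41 points, under the 46 points limit). However, paragraph (l) must be considered: (l) is triggered — a current Provisional Exemption Letter is held. (d) is therefore removed.
Exception (e) is satisfied on its face — rent is paid in kind; total rental receipts for the year are $1,840, under the $2,000 limit; Pablo is a registered non-profit. Turning to paragraphs (m)–(n): (m) is triggered — the space is let for business use. (n) is not triggered (no current Standing Registration is held), so (m) stands. So (e) is unavailable.
None of the exceptions is available; § 35 applies in full.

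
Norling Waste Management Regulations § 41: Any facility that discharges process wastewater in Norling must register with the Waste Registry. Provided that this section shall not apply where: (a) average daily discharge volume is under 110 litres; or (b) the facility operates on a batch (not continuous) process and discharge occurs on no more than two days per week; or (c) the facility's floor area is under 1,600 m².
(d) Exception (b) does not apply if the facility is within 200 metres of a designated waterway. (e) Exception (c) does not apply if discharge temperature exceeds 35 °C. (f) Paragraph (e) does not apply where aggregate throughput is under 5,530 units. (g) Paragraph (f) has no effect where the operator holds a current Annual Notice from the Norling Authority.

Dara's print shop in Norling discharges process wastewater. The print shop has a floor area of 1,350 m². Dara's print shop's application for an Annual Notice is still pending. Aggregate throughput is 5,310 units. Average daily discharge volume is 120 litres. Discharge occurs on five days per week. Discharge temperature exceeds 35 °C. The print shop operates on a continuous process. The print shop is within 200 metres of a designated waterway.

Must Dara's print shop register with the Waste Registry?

Exception (a) fails — average daily discharge volume is 120 litres, not under 110 litres.
Exception (b) fails — the facility operates on a continuous process.
Exception (c)'s conditions are all satisfied: the facility's floor area is 1,350 m², under the 1,600 m² limit. Considering the limiting provisions: (e) is engaged (discharge temperature exceeds 35 °C), but is set aside by (f): (f) operates against (e): aggregate throughput is 5,310 units, under the 5,530 units limit. (g), which would lift (f), is not triggered — there is no Annual Notice in force. (c) remains available.

No — exception (c) applies; Dara's print shop is not required to register with the Waste Registry.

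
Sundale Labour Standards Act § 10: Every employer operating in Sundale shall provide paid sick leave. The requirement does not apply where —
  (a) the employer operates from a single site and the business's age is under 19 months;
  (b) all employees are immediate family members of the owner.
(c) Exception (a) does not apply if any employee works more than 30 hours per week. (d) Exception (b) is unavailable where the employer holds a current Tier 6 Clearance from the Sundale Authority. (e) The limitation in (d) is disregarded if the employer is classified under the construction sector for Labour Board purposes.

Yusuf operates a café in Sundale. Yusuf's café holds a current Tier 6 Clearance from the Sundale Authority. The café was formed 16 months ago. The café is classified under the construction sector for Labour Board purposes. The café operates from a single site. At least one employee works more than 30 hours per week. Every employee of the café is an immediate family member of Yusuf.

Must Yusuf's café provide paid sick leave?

Exception (a) is satisfied on its face — the employer operates from a single site; the business's age is 16 months, under the 19 months limit. But: (c) is engaged — at least one employee exceeds 30 hours/week. Exception (a) does not apply.
Exception (b): every employee is an immediate family member — every condition holds. As to paragraphs (d)–(e): (d) would limit (b) — a current Tier 6 Clearance is held — but (e) sets (d) aside: (e) operates — the café is classified under the construction sector. Exception (b) stands.

No — exception (b) applies; Yusuf's café is not required to provide paid sick leave.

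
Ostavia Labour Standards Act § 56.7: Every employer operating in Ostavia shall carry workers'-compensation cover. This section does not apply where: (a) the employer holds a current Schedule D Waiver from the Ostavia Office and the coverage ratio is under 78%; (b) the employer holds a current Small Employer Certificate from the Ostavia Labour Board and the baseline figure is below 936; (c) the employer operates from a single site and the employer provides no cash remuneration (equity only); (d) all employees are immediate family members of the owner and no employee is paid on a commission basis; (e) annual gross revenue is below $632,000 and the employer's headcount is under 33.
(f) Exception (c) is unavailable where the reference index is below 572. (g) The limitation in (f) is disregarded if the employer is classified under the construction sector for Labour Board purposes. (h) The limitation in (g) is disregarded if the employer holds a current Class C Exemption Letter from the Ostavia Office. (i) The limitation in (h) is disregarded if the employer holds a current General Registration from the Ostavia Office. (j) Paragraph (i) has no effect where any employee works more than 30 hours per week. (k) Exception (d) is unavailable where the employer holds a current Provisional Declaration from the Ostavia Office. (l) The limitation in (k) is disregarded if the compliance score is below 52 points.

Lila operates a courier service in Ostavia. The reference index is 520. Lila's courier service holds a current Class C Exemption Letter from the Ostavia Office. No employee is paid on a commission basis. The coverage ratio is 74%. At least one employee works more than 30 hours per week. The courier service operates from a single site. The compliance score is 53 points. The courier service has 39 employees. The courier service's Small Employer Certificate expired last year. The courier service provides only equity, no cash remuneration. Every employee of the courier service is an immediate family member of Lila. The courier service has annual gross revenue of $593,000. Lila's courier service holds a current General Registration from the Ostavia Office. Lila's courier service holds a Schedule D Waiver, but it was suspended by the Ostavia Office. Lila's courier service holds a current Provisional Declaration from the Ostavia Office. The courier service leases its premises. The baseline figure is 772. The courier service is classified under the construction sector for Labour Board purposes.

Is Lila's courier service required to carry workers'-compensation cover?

Exception (a) requires that the employer holds a current Schedule D Waiver from the Ostavia Office; but the Schedule D Waiver is not current, so (a) is unavailable.
Exception (b) requires that the employer holds a current Small Employer Certificate from the Ostavia Labour Board; but the Small Employer Certificate has expired, so (b) is unavailable.
Exception (c)'s conditions are all satisfied: the employer operates from a single site; remuneration is equity-only. Turning to paragraphs (f)–(j): (f) operates against (c): the reference index is 520, below the 572 limit. (g) would limit (f) — the courier service is classified under the construction sector — but (h) sets (g) aside: (h) operates against (g): a current Class C Exemption Letter is held. (i) operates (a current General Registration is held), but is overridden by (j): (j) is triggered — at least one employee exceeds 30 hours/week. So (c) is unavailable.
Exception (d)'s conditions are all satisfied: every employee is an immediate family member; no employee is paid on commission. Turning to paragraphs (k)–(l): (k) operates against (d): a current Provisional Declaration is held. (l), which would lift (k), is not triggered — the compliance score is 53 points, not below 52 points. Exception (d) does not apply.
Exception (e) requires that the employer's headcount is under 33; but the employer's headcount is 39, not under 33, so (e) is unavailable.
None of the exceptions is available; § 56.7 applies in full.

Yes — Lila's courier service must carry workers'-compensation cover.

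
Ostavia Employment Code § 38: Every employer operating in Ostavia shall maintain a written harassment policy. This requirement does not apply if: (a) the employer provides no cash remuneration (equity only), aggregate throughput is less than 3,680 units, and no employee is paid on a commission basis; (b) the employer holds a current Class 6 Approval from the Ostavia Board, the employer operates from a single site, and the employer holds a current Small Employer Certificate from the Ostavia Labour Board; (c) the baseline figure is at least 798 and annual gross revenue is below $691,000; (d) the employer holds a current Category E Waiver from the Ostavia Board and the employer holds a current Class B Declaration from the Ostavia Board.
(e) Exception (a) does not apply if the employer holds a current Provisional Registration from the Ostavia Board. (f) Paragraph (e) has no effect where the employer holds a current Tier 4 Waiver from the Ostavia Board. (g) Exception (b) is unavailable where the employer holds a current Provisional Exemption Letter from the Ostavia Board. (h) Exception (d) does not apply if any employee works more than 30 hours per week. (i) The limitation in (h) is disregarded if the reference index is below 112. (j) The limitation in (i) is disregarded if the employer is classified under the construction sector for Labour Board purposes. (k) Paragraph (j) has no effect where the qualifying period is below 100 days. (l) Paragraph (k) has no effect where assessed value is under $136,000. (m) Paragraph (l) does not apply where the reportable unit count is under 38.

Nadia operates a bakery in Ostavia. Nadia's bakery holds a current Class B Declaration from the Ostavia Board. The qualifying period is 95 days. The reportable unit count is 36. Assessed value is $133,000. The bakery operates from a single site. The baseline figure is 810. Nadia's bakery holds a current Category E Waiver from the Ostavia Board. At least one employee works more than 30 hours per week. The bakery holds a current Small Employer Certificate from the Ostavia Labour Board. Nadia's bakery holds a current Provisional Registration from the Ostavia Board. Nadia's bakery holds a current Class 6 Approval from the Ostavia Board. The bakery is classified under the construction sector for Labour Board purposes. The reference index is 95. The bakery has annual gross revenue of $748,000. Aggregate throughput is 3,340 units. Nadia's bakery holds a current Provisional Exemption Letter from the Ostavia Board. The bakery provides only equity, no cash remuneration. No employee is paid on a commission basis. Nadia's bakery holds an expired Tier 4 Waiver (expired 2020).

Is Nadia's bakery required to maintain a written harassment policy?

Exception (a) is satisfied on its face — remuneration is equity-only; aggregate throughput is 3,340 units, less than the 3,680 units limit; no employee is paid on commission. Turning to paragraphs (e)–(f): (e) operates — a current Provisional Registration is held. (f) is not engaged (there is no Tier 4 Waiver in force), so (e) stands. So (a) is unavailable.
Exception (b)'s conditions are all satisfied: a current Class 6 Approval is held; the employer operates from a single site; a current Small Employer Certificate is held. But: (g) operates — a current Provisional Exemption Letter is held. Exception (b) does not apply.
Exception (c) does not apply: annual gross revenue is $748,000, not below $691,000.
Exception (d)'s conditions are all satisfied: a current Category E Waiver is held; a current Class B Declaration is held. Applying paragraphs (h)–(m): (h) would limit (d) — at least one employee exceeds 30 hours/week — but (i) sets (h) aside: (i) operates against (h): the reference index is 95, below the 112 limit. (j) is triggered (the bakery is classified under the construction sector), but is overridden by (k): (k) operates against (j): the qualifying period is 95 days, below the 100 days limit. (l) would limit (k) — assessed value is $133,000, under the $136,000 limit — but (m) sets (l) aside: (m) operates against (l): the reportable unit count is 36, under the 38 limit. So (d) applies.

No — exception (d) applies; Nadia's bakery is not required to maintain a written harassment policy.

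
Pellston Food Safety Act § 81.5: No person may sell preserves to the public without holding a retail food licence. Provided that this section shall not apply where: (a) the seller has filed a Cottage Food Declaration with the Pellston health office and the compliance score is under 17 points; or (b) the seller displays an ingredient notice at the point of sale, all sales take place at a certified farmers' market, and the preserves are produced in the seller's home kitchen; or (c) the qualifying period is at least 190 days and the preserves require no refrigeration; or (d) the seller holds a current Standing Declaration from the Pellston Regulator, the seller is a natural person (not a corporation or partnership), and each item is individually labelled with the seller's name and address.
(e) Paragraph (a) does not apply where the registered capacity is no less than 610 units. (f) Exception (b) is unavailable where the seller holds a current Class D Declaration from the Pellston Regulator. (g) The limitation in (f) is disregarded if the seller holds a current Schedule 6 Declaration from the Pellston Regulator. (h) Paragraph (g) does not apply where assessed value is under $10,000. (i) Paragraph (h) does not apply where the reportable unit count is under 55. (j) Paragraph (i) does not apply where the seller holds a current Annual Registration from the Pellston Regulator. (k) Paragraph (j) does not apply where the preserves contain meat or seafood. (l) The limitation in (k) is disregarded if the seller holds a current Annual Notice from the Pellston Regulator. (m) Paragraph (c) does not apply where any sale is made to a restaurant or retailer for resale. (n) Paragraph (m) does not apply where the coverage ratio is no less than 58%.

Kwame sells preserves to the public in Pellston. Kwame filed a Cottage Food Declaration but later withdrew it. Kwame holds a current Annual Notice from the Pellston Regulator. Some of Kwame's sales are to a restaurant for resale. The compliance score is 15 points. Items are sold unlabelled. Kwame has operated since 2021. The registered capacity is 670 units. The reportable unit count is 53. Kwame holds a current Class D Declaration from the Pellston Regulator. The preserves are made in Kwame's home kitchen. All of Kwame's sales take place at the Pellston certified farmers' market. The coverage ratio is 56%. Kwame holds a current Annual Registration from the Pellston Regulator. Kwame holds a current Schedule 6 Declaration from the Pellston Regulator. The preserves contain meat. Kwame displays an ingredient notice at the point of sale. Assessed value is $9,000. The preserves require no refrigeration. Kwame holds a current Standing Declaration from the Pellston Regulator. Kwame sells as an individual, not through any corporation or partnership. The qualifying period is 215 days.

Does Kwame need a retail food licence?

Exception (a) fails — the Cottage Food Declaration was withdrawn.
Exception (b) is satisfied on its face — an ingredient notice is displayed; all sales are at a certified farmers' market; the preserves are home-kitchen produced. But applying paragraphs (f)–(l): (f) is triggered — a current Class D Declaration is held. (g) would limit (f) — a current Schedule 6 Declaration is held — but (h) sets (g) aside: (h) applies — assessed value is $9,000, under the $10,000 limit. (i) applies (the reportable unit count is 53, under the 55 limit), but is overridden by (j): (j) operates against (i): a current Annual Registration is held. (k) would limit (j) — the preserves contain meat — but (l) sets (k) aside: (l) operates — a current Annual Notice is held. So (b) is unavailable.
Exception (c)'s conditions are all satisfied: the qualifying period is 215 days, meeting the 190 days threshold; the preserves are shelf-stable. However, paragraphs (m)–(n) must be considered: (m) operates against (c): some sales are to a restaurant for resale. (n), which would lift (m), does not operate here — the coverage ratio is 56%, short of 58%. Exception (c) does not apply.
Exception (d) fails — items are sold unlabelled.
No exception applies. The general rule governs.

Yes — Kwame must hold a retail food licence.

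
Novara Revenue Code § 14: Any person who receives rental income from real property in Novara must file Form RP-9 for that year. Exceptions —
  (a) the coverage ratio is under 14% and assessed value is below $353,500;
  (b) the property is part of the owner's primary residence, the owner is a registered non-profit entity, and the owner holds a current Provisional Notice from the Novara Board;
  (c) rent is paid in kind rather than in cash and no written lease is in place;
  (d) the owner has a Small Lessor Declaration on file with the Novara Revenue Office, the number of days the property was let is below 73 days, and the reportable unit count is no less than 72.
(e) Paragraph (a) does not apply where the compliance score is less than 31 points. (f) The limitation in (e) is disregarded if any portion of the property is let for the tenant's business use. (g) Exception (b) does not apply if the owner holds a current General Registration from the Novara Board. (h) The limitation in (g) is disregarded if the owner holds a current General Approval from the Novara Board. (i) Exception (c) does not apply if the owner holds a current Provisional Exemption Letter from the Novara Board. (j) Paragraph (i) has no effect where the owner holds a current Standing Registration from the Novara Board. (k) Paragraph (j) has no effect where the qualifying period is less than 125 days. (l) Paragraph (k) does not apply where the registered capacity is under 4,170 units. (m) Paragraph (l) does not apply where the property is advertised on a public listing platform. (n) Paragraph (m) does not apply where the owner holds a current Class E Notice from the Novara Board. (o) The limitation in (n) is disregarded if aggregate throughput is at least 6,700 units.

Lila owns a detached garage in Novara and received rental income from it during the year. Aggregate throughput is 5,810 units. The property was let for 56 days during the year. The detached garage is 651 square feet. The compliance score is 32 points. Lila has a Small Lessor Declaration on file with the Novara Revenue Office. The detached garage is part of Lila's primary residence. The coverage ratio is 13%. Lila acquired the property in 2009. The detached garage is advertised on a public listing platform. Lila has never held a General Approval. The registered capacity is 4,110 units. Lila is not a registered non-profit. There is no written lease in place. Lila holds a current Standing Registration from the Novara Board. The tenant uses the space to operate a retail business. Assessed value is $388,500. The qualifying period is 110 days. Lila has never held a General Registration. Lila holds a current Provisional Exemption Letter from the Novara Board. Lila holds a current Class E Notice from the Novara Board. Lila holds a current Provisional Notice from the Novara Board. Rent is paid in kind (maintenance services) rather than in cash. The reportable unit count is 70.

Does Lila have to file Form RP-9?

Exception (a) fails — assessed value is $388,500, not below $353,500.
Exception (b) fails — Lila is not a registered non-profit.
All of (c)'s requirements are met (rent is paid in kind; there is no written lease). Under paragraphs (i)–(o): (i) would limit (c) — a current Provisional Exemption Letter is held — but (j) sets (i) aside: (j) operates against (i): a current Standing Registration is held. (k) applies (the qualifying period is 110 days, less than the 125 days limit), but is set aside by (l): (l) is engaged — the registered capacity is 4,110 units, under the 4,170 units limit. (m) would limit (l) — the property is publicly advertised — but (n) sets (m) aside: (n) is triggered — a current Class E Notice is held. (o), which would lift (n), is inapplicable — aggregate throughput is 5,810 units, short of 6,700 units. So (c) applies.
Exception (d) requires that the reportable unit count is no less than 72; but the reportable unit count is 70, short of 72, so (d) is unavailable.

No — exception (c) applies; Lila is not required to file Form RP-9.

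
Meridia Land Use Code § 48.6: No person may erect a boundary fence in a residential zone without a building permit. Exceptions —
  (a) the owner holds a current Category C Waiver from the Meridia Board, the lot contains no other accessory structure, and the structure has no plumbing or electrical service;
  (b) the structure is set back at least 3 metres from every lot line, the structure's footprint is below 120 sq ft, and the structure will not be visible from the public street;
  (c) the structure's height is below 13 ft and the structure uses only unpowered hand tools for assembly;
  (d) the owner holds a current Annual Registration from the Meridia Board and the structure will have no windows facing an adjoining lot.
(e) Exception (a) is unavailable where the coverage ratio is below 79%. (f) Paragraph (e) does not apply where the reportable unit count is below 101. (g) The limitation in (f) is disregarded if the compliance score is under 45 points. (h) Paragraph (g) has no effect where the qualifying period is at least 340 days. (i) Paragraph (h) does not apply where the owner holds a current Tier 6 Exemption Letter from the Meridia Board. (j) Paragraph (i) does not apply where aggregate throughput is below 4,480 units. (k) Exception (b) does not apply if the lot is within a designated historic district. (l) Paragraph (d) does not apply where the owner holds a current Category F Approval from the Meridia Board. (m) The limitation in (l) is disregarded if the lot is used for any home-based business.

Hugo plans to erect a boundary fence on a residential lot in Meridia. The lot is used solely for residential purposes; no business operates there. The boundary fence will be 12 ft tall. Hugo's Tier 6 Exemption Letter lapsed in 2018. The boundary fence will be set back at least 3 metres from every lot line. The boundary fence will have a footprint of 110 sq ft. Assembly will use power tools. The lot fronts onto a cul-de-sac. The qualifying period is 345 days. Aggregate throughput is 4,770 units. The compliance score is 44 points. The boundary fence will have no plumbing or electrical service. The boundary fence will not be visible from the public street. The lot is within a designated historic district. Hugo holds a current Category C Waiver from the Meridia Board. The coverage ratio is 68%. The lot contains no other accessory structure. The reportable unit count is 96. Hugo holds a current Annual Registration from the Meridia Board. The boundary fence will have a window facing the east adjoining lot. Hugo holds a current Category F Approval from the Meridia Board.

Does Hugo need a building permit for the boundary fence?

Exception (a)'s conditions are all satisfied: a current Category C Waiver is held; the lot has no other accessory structure; there is no plumbing or electrical service. Considering the limiting provisions: (e) would limit (a) — the coverage ratio is 68%, below the 79% limit — but (f) sets (e) aside: (f) applies — the reportable unit count is 96, below the 101 limit. (g) would limit (f) — the compliance score is 44 points, under the 45 points limit — but (h) sets (g) aside: (h) is engaged — the qualifying period is 345 days, meeting the 340 days threshold. (i), which would lift (h), does not operate here — no current Tier 6 Exemption Letter is held. (a) remains available.
Exception (b) is satisfied on its face — the setback is at least 3 m on every side; the structure's footprint is 110 sq ft, below the 120 sq ft limit; the structure will not be visible from the street. However, paragraph (k) must be considered: (k) is engaged — the lot is in a historic district. (b) is therefore removed.
Exception (c) fails — assembly uses power tools.
Exception (d) requires that the structure will have no windows facing an adjoining lot; but a window faces an adjoining lot, so (d) is unavailable.

No — exception (a) applies; Hugo does not need a building permit.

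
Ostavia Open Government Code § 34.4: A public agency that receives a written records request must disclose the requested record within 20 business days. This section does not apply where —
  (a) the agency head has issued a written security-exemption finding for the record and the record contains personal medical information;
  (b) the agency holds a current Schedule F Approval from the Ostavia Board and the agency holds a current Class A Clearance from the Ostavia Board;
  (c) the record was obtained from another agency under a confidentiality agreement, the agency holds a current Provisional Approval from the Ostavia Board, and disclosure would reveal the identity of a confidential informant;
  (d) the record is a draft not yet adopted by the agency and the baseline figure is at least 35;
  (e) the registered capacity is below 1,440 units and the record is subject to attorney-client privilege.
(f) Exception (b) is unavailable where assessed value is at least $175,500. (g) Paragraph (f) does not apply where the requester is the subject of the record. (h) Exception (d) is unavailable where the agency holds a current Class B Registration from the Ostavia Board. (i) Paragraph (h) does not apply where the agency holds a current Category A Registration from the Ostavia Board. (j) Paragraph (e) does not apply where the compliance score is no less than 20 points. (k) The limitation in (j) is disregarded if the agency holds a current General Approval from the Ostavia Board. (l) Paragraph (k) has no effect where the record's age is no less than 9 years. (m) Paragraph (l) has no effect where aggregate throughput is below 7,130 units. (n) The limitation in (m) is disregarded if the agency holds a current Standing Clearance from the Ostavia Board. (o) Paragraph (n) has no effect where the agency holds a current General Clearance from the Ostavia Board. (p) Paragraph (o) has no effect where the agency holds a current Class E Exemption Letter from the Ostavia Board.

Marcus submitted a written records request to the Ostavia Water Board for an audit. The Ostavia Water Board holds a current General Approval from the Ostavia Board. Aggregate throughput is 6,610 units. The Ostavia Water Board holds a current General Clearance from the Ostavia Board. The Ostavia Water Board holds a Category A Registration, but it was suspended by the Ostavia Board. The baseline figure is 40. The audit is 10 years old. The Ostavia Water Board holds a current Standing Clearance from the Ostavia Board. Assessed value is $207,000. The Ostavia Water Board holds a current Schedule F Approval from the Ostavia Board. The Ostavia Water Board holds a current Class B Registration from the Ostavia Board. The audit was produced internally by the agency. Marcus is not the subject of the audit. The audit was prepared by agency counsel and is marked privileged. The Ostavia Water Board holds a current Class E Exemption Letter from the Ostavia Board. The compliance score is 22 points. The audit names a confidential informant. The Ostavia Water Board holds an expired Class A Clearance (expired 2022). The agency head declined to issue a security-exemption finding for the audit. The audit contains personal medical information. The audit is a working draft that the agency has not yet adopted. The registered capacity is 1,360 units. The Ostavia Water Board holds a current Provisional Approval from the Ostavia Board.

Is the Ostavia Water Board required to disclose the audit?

Yes — the Ostavia Water Board must disclose the audit.

Exception (a) does not apply: the agency head declined to issue a security-exemption finding.
Exception (b) requires that the agency holds a current Class A Clearance from the Ostavia Board; but the Class A Clearance is not current, so (b) is unavailable.
Exception (c) does not apply: the audit was produced internally.
Exception (d): the audit is an unadopted draft; the baseline figure is 40, meeting the 35 threshold — every condition holds. But applying paragraphs (h)–(i): (h) applies — a current Class B Registration is held. (i) is not triggered (the Category A Registration is not current), so (h) stands. So (d) is unavailable.
Exception (e) is satisfied on its face — the registered capacity is 1,360 units, below the 1,440 units limit; the audit is privileged. But applying paragraphs (j)–(p): (j) operates — the compliance score is 22 points, meeting the 20 points threshold. (k) would limit (j) — a current General Approval is held — but (l) sets (k) aside: (l) operates against (k): the record's age is 10 years, meeting the 9 years threshold. (m) is engaged (aggregate throughput is 6,610 units, below the 7,130 units limit), but is displaced by (n): (n) is triggered — a current Standing Clearance is held. (o) would limit (n) — a current General Clearance is held — but (p) sets (o) aside: (p) operates against (o): a current Class E Exemption Letter is held. (e) is therefore removed.
No exception is made out. the Ostavia Water Board falls within the general rule.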